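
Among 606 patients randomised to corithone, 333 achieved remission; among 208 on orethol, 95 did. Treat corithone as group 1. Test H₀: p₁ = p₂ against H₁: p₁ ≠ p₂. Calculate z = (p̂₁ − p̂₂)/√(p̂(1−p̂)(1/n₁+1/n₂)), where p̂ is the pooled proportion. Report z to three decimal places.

z = 2.312

p̂₁ = 333/606 = 0.54950, p̂₂ = 95/208 = 0.45673.
Pooled p̂ = (333+95)/(606+208) = 428/814 = 0.52580.
SE = √(p̂(1−p̂)(1/n₁+1/n₂)) = √(0.52580·0.47420·0.00645786) = √(0.00161017) = 0.04013.
z = (0.54950 − 0.45673)/0.04013 = 0.09277/0.04013 = 2.312.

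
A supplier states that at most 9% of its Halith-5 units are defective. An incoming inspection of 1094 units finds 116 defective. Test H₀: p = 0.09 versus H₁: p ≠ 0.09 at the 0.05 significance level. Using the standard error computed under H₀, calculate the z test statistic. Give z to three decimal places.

p̂ = 116/1094 ≈ 0.10603.
Standard error under H₀: √(0.09×0.91/1094) = 0.00865.
z = (0.10603 − 0.09)/0.00865 = 0.01603/0.00865 = 1.853.
p-value = 2·P(Z > 1.853) ≈ 0.0639. With α = 0.05, fail to reject H₀.

z = 1.853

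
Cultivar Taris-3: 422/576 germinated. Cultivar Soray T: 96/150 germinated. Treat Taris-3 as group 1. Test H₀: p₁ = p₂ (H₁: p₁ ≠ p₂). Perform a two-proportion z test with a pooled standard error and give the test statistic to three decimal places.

z = 2.235

p̂₁ = 422/576 ≈ 0.732639, p̂₂ = 96/150 ≈ 0.640000.
Pooled p̂ = (422+96)/(576+150) = 518/726 = 0.713499.
SE = √(0.204418 × 0.00840278) = 0.041445.
z = (0.732639 − 0.640000)/0.041445 = 0.092639/0.041445 = 2.235.
Two-sided p-value ≈ 2·Φ(−2.235) = 0.0254.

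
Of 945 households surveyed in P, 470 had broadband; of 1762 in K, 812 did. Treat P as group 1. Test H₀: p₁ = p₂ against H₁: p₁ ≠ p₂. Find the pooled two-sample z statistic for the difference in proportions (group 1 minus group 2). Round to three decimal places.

z = 1.814

p̂₁ = 470/945 = 0.49735, p̂₂ = 812/1762 = 0.46084.
Pooled p̂ = (470+812)/(945+1762) = 1282/2707 = 0.47359.
SE = √(0.249302 × 0.00162574) = 0.02013.
z = (0.49735 − 0.46084)/0.02013 = 0.03651/0.02013 = 1.814.
p-value = 2·P(Z > 1.814) ≈ 0.0697.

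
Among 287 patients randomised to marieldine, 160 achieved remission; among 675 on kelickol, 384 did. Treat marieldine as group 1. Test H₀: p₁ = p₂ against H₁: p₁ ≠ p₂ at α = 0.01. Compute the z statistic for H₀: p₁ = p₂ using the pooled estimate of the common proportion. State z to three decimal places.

p̂₁ = 160/287 = 0.55749, p̂₂ = 384/675 = 0.56889.
Pooled p̂ = (160+384)/(287+675) = 544/962 = 0.56549.
SE = √(p̂(1−p̂)(1/n₁+1/n₂)) = √(0.56549·0.43451·0.0049658) = √(0.00122015) = 0.03493.
z = (0.55749 − 0.56889)/0.03493 = -0.01140/0.03493 = -0.326.
p-value = 2·P(Z > 0.326) ≈ 0.7442, so at α = 0.01 we fail to reject H₀.

z = -0.326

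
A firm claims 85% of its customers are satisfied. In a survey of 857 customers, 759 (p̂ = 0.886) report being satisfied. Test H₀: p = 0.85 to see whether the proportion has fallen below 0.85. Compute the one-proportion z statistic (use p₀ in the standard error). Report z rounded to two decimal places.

z = 2.92

p̂ = 759/857 = 0.8856.
Standard error under H₀: √(0.85×0.15/857) = 0.0122.
z = (0.8856 − 0.85)/0.0122 = 0.0356/0.0122 = 2.92.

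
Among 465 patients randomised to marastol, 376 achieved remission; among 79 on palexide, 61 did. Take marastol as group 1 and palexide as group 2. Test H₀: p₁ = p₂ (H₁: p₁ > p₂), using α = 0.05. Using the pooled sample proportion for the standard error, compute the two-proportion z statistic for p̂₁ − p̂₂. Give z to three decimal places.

z = 0.754

p̂₁ = 376/465 ≈ 0.80860, p̂₂ = 61/79 ≈ 0.77215.
Pooled p̂ = (376+61)/(465+79) = 437/544 = 0.80331.
SE = √(p̂(1−p̂)(1/n₁+1/n₂)) = √(0.80331·0.19669·0.0148088) = √(0.00233984) = 0.04837.
z = (0.80860 − 0.77215)/0.04837 = 0.03645/0.04837 = 0.754.
p-value = P(Z > 0.754) ≈ 0.2256. With α = 0.05, fail to reject H₀.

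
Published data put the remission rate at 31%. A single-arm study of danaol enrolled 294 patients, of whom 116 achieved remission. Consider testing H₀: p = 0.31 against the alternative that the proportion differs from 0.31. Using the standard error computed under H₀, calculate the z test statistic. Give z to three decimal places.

z = 3.135

p̂ = 116/294 = 0.39456.
Standard error under H₀: √(0.31×0.69/294) = 0.02697.
z = (0.39456 − 0.31)/0.02697 = 0.08456/0.02697 = 3.135.
Two-sided p-value ≈ 2·Φ(−3.135) = 0.0017.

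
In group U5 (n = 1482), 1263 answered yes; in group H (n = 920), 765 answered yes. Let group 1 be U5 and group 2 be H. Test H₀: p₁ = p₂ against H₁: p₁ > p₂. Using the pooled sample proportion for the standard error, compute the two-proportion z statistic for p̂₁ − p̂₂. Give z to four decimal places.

p̂₁ = 1263/1482 ≈ 0.8522267, p̂₂ = 765/920 ≈ 0.8315217.
Pooled p̂ = (1263+765)/(1482+920) = 2028/2402 = 0.8442964.
SE = √(0.13146 × 0.00176172) = 0.0152183.
z = (0.8522267 − 0.8315217)/0.0152183 = 0.0207050/0.0152183 = 1.3605.

z = 1.3605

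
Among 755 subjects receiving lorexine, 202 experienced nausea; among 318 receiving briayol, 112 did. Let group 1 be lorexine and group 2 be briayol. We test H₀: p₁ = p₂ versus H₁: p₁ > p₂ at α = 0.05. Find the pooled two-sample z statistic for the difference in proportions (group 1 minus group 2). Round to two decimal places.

z = -2.78

p̂₁ = 202/755 = 0.26755, p̂₂ = 112/318 = 0.35220.
Pooled p̂ = (202+112)/(755+318) = 314/1073 = 0.29264.
SE = √(0.207001 × 0.00446916) = 0.03042.
z = (0.26755 − 0.35220)/0.03042 = -0.08465/0.03042 = -2.78.
p-value = P(Z > -2.783) ≈ 0.9973; since p > α = 0.05, fail to reject H₀.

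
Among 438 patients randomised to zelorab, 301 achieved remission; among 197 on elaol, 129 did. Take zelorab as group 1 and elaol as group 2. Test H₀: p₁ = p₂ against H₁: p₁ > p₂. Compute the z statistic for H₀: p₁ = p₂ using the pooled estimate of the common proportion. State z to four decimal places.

z = 0.8076

p̂₁ = 301/438 = 0.687215, p̂₂ = 129/197 = 0.654822.
Pooled p̂ = (301+129)/(438+197) = 430/635 = 0.677165.
SE = √(p̂(1−p̂)(1/n₁+1/n₂)) = √(0.677165·0.322835·0.00735925) = √(0.00160882) = 0.040110.
z = (0.687215 − 0.654822)/0.040110 = 0.032393/0.040110 = 0.8076.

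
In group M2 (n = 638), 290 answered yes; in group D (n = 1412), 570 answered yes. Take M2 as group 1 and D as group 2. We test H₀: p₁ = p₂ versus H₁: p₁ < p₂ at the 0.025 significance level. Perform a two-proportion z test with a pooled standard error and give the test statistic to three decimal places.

p̂₁ = 290/638 = 0.45455, p̂₂ = 570/1412 = 0.40368.
Pooled p̂ = (290+570)/(638+1412) = 860/2050 = 0.41951.
SE = √(0.243522 × 0.00227561) = 0.02354.
z = (0.45455 − 0.40368)/0.02354 = 0.05087/0.02354 = 2.161.
p-value = P(Z < 2.161) ≈ 0.9846; since p > α = 0.025, fail to reject H₀.

z = 2.161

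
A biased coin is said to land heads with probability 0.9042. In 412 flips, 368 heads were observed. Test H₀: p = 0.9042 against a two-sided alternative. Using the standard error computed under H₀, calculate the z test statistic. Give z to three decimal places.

p̂ = 368/412 = 0.893204.
SE = √(p₀(1−p₀)/n) = √(0.086622/412) = 0.014500.
z = (0.893204 − 0.9042)/0.014500 = -0.010996/0.014500 = -0.758.
Two-sided p-value ≈ 2·Φ(−0.758) = 0.4482.

z = -0.758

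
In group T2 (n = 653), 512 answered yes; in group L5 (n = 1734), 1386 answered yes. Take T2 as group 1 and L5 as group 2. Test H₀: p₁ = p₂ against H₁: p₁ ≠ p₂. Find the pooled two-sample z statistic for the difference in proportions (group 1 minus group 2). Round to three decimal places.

p̂₁ = 512/653 ≈ 0.78407, p̂₂ = 1386/1734 ≈ 0.79931.
Pooled p̂ = (512+1386)/(653+1734) = 1898/2387 = 0.79514.
SE = √(p̂(1−p̂)(1/n₁+1/n₂)) = √(0.79514·0.20486·0.00210809) = √(0.000343392) = 0.01853.
z = (0.78407 − 0.79931)/0.01853 = -0.01524/0.01853 = -0.822.

z = -0.822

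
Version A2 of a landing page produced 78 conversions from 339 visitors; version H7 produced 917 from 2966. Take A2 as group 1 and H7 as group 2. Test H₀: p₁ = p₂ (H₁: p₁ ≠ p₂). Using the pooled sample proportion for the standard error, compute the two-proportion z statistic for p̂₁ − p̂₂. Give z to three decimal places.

z = -3.007

p̂₁ = 78/339 = 0.23009, p̂₂ = 917/2966 = 0.30917.
Pooled p̂ = (78+917)/(339+2966) = 995/3305 = 0.30106.
SE = √(0.210422 × 0.00328701) = 0.02630.
z = (0.23009 − 0.30917)/0.02630 = -0.07908/0.02630 = -3.007.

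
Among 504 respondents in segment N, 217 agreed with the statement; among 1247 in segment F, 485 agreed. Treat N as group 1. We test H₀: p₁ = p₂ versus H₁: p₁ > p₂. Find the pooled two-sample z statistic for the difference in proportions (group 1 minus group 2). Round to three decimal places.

z = 1.609

p̂₁ = 217/504 = 0.43056, p̂₂ = 485/1247 = 0.38893.
Pooled p̂ = (217+485)/(504+1247) = 702/1751 = 0.40091.
SE = √(0.240182 × 0.00278605) = 0.02587.
z = (0.43056 − 0.38893)/0.02587 = 0.04163/0.02587 = 1.609.
p-value = P(Z > 1.609) ≈ 0.0538.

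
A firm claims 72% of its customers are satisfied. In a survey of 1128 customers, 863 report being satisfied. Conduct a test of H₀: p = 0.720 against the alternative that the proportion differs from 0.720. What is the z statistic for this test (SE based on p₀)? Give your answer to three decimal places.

z = 3.371

p̂ = 863/1128 = 0.76507.
Standard error under H₀: √(0.72×0.28/1128) = 0.01337.
z = (0.76507 − 0.72)/0.01337 = 0.04507/0.01337 = 3.371.
Two-sided p-value ≈ 2·Φ(−3.371) = 0.0007.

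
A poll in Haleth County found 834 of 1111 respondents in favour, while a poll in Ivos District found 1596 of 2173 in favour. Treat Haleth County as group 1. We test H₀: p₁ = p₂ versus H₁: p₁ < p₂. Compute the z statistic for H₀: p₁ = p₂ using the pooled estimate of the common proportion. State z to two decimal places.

p̂₁ = 834/1111 = 0.7507, p̂₂ = 1596/2173 = 0.7345.
Pooled p̂ = (834+1596)/(1111+2173) = 2430/3284 = 0.7400.
SE = √(0.192423 × 0.00136028) = 0.0162.
z = (0.7507 − 0.7345)/0.0162 = 0.0162/0.0162 = 1.00.
p-value = P(Z < 1.002) ≈ 0.8418.

z = 1.00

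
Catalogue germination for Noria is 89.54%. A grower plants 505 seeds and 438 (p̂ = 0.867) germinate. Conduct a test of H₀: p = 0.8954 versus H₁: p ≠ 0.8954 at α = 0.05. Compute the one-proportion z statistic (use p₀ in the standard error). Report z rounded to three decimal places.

p̂ = 438/505 = 0.86733.
Standard error under H₀: √(0.8954×0.1046/505) = 0.01362.
z = (0.86733 − 0.8954)/0.01362 = -0.02807/0.01362 = -2.061.
Two-sided p-value ≈ 2·Φ(−2.061) = 0.0393; since p < α = 0.05, reject H₀.

z = -2.061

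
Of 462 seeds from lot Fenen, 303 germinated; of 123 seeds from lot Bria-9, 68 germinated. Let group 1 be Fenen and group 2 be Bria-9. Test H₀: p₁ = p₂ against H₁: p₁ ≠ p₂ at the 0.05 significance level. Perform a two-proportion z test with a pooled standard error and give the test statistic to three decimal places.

z = 2.108

p̂₁ = 303/462 = 0.655844, p̂₂ = 68/123 = 0.552846.
Pooled p̂ = (303+68)/(462+123) = 371/585 = 0.634188.
SE = √(0.231994 × 0.0102946) = 0.048870.
z = (0.655844 − 0.552846)/0.048870 = 0.102998/0.048870 = 2.108.
p-value = 2·P(Z > 2.108) ≈ 0.0351, so at α = 0.05 we reject H₀.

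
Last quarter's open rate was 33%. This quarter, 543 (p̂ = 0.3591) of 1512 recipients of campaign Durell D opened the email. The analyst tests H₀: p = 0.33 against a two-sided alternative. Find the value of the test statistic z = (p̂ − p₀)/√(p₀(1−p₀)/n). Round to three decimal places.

z = 2.409

p̂ = 543/1512 ≈ 0.35913.
Under H₀, SE = √(0.33·0.67/1512) = √(0.00014623) = 0.01209.
z = (0.35913 − 0.33)/0.01209 = 0.02913/0.01209 = 2.409.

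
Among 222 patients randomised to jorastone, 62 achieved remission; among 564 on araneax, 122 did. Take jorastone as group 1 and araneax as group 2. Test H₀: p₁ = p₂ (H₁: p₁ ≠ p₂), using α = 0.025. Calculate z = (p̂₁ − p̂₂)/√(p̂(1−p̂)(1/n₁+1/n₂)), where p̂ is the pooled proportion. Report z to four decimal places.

p̂₁ = 62/222 = 0.279279, p̂₂ = 122/564 = 0.216312.
Pooled p̂ = (62+122)/(222+564) = 184/786 = 0.234097.
SE = √(0.179295 × 0.00627755) = 0.033549.
z = (0.279279 − 0.216312)/0.033549 = 0.062967/0.033549 = 1.8769.
p-value = 2·P(Z > 1.877) ≈ 0.0605. With α = 0.025, fail to reject H₀.

z = 1.8769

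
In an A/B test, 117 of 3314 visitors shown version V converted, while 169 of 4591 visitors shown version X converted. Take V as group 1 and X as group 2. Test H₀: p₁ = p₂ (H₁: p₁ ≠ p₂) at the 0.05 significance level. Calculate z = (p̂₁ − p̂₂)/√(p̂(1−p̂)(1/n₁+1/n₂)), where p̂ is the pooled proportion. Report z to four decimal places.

p̂₁ = 117/3314 = 0.035305, p̂₂ = 169/4591 = 0.036811.
Pooled p̂ = (117+169)/(3314+4591) = 286/7905 = 0.036180.
SE = √(0.0348707 × 0.000519568) = 0.004256.
z = (0.035305 − 0.036811)/0.004256 = -0.001506/0.004256 = -0.3539.
p-value = 2·P(Z > 0.354) ≈ 0.7234. With α = 0.05, fail to reject H₀.

z = -0.3539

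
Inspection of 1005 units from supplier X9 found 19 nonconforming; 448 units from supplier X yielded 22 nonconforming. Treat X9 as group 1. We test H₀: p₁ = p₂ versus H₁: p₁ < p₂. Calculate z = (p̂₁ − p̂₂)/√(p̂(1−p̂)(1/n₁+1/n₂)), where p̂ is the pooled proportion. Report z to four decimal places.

p̂₁ = 19/1005 = 0.0189055, p̂₂ = 22/448 = 0.0491071.
Pooled p̂ = (19+22)/(1005+448) = 41/1453 = 0.0282175.
SE = √(p̂(1−p̂)(1/n₁+1/n₂)) = √(0.0282175·0.9717825·0.00322717) = √(8.8493e-05) = 0.0094071.
z = (0.0189055 − 0.0491071)/0.0094071 = -0.0302016/0.0094071 = -3.2105.
p-value = P(Z < -3.211) ≈ 0.0007.

z = -3.2105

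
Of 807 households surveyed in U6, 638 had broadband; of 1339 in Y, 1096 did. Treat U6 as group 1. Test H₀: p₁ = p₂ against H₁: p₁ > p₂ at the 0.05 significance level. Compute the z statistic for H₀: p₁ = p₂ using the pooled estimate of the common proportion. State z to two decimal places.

z = -1.59

p̂₁ = 638/807 = 0.7906, p̂₂ = 1096/1339 = 0.8185.
Pooled p̂ = (638+1096)/(807+1339) = 1734/2146 = 0.8080.
SE = √(0.155127 × 0.00198598) = 0.0176.
z = (0.7906 − 0.8185)/0.0176 = -0.0279/0.0176 = -1.59.
p-value = P(Z > -1.592) ≈ 0.9443, so at α = 0.05 we fail to reject H₀.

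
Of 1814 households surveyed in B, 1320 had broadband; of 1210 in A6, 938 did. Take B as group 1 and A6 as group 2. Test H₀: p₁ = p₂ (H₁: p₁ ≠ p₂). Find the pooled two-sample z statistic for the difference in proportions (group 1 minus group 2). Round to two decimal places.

p̂₁ = 1320/1814 ≈ 0.727674, p̂₂ = 938/1210 ≈ 0.775207.
Pooled p̂ = (1320+938)/(1814+1210) = 2258/3024 = 0.746693.
SE = √(p̂(1−p̂)(1/n₁+1/n₂)) = √(0.746693·0.253307·0.00137771) = √(0.000260584) = 0.016143.
z = (0.727674 − 0.775207)/0.016143 = -0.047533/0.016143 = -2.94.
p-value = 2·P(Z > 2.945) ≈ 0.0032.

z = -2.94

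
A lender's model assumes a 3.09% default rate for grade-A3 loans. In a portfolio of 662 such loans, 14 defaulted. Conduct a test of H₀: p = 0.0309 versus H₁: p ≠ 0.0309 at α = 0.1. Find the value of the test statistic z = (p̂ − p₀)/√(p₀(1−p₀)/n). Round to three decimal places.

p̂ = 14/662 ≈ 0.021148.
Under H₀, SE = √(0.0309·0.9691/662) = √(4.52344e-05) = 0.006726.
z = (0.021148 − 0.0309)/0.006726 = -0.009752/0.006726 = -1.450.
Two-sided p-value ≈ 2·Φ(−1.450) = 0.1471, so at α = 0.1 we fail to reject H₀.

z = -1.450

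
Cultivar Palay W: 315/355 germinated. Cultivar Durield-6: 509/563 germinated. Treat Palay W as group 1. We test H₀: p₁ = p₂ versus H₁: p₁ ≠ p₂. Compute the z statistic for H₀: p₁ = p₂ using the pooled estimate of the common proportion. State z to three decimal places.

z = -0.816

p̂₁ = 315/355 ≈ 0.88732, p̂₂ = 509/563 ≈ 0.90409.
Pooled p̂ = (315+509)/(355+563) = 824/918 = 0.89760.
SE = √(p̂(1−p̂)(1/n₁+1/n₂)) = √(0.89760·0.10240·0.0045931) = √(0.000422159) = 0.02055.
z = (0.88732 − 0.90409)/0.02055 = -0.01677/0.02055 = -0.816.
p-value = 2·P(Z > 0.816) ≈ 0.4146.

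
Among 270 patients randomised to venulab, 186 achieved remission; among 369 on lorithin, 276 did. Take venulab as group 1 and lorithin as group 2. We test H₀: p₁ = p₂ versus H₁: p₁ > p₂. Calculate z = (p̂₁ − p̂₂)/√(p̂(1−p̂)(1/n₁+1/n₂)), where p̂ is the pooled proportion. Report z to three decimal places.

p̂₁ = 186/270 ≈ 0.68889, p̂₂ = 276/369 ≈ 0.74797.
Pooled p̂ = (186+276)/(270+369) = 462/639 = 0.72300.
SE = √(0.200269 × 0.00641373) = 0.03584.
z = (0.68889 − 0.74797)/0.03584 = -0.05908/0.03584 = -1.648.
p-value = P(Z > -1.648) ≈ 0.9504.

z = -1.648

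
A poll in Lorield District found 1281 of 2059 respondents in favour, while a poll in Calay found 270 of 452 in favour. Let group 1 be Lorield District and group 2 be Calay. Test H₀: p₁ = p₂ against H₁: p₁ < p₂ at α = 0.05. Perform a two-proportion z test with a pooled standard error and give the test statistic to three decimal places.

p̂₁ = 1281/2059 ≈ 0.62215, p̂₂ = 270/452 ≈ 0.59735.
Pooled p̂ = (1281+270)/(2059+452) = 1551/2511 = 0.61768.
SE = √(0.236151 × 0.00269806) = 0.02524.
z = (0.62215 − 0.59735)/0.02524 = 0.02480/0.02524 = 0.983.
p-value = P(Z < 0.983) ≈ 0.8371, so at α = 0.05 we fail to reject H₀.

z = 0.983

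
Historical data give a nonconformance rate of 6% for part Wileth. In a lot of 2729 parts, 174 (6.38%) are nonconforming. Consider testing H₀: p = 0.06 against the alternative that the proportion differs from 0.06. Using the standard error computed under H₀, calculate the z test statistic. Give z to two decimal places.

z = 0.83

p̂ = 174/2729 ≈ 0.06376.
Standard error under H₀: √(0.06×0.94/2729) = 0.00455.
z = (0.06376 − 0.06)/0.00455 = 0.00376/0.00455 = 0.83.
p-value = 2·P(Z > 0.827) ≈ 0.4082.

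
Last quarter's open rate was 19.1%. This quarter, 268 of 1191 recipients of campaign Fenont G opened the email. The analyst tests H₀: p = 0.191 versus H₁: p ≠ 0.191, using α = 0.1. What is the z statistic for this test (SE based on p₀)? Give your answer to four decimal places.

p̂ = 268/1191 = 0.2250210.
Under H₀, SE = √(0.191·0.809/1191) = √(0.000129739) = 0.0113903.
z = (0.2250210 − 0.191)/0.0113903 = 0.0340210/0.0113903 = 2.9868.
p-value = 2·P(Z > 2.987) ≈ 0.0028, so at α = 0.1 we reject H₀.

z = 2.9868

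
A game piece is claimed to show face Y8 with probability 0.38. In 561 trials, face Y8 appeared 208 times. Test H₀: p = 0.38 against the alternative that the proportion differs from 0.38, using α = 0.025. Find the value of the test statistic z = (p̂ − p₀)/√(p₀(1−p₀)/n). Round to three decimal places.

z = -0.451

p̂ = 208/561 = 0.370766.
Under H₀, SE = √(0.38·0.62/561) = √(0.000419964) = 0.020493.
z = (0.370766 − 0.38)/0.020493 = -0.009234/0.020493 = -0.451.
p-value = 2·P(Z > 0.451) ≈ 0.6523; since p > α = 0.025, fail to reject H₀.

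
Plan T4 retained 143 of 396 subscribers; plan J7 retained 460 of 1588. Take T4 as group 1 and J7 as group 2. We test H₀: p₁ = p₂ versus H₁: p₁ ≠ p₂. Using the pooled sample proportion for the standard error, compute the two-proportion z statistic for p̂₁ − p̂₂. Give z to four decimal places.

z = 2.7652

p̂₁ = 143/396 = 0.361111, p̂₂ = 460/1588 = 0.289673.
Pooled p̂ = (143+460)/(396+1588) = 603/1984 = 0.303931.
SE = √(p̂(1−p̂)(1/n₁+1/n₂)) = √(0.303931·0.696069·0.00315498) = √(0.000667458) = 0.025835.
z = (0.361111 − 0.289673)/0.025835 = 0.071438/0.025835 = 2.7652.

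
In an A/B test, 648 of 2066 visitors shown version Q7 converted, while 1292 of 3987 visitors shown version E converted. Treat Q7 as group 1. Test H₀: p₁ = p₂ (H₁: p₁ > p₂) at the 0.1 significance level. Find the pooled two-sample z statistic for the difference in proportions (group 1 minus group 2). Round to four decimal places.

z = -0.8224

p̂₁ = 648/2066 ≈ 0.313650, p̂₂ = 1292/3987 ≈ 0.324053.
Pooled p̂ = (648+1292)/(2066+3987) = 1940/6053 = 0.320502.
SE = √(p̂(1−p̂)(1/n₁+1/n₂)) = √(0.320502·0.679498·0.000734842) = √(0.000160034) = 0.012650.
z = (0.313650 − 0.324053)/0.012650 = -0.010403/0.012650 = -0.8224.
p-value = P(Z > -0.822) ≈ 0.7946, so at α = 0.1 we fail to reject H₀.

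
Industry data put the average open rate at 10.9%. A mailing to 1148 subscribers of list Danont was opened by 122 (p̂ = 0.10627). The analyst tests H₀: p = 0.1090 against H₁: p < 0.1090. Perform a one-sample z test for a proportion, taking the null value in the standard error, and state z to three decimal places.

p̂ = 122/1148 = 0.10627.
SE = √(p₀(1−p₀)/n) = √(0.097119/1148) = 0.00920.
z = (0.10627 − 0.109)/0.00920 = -0.00273/0.00920 = -0.297.
p-value = P(Z < -0.297) ≈ 0.3834.

z = -0.297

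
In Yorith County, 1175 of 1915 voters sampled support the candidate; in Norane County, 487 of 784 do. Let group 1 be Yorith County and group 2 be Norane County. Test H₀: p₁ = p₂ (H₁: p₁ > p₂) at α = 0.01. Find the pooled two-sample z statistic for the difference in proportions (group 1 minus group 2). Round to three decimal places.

p̂₁ = 1175/1915 ≈ 0.61358, p̂₂ = 487/784 ≈ 0.62117.
Pooled p̂ = (1175+487)/(1915+784) = 1662/2699 = 0.61578.
SE = √(0.236594 × 0.0017977) = 0.02062.
z = (0.61358 − 0.62117)/0.02062 = -0.00759/0.02062 = -0.368.
p-value = P(Z > -0.368) ≈ 0.6437. With α = 0.01, fail to reject H₀.

z = -0.368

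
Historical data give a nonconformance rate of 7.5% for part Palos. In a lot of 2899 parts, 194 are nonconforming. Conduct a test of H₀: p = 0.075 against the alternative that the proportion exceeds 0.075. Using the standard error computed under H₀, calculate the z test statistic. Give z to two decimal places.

z = -1.65

p̂ = 194/2899 = 0.0669.
Standard error under H₀: √(0.075×0.925/2899) = 0.0049.
z = (0.0669 − 0.075)/0.0049 = -0.0081/0.0049 = -1.65.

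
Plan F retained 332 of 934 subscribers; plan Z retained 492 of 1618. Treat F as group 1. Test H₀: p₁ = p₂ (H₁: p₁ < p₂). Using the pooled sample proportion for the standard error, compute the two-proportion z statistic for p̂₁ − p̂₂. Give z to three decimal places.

z = 2.674

p̂₁ = 332/934 ≈ 0.355460, p̂₂ = 492/1618 ≈ 0.304079.
Pooled p̂ = (332+492)/(934+1618) = 824/2552 = 0.322884.
SE = √(p̂(1−p̂)(1/n₁+1/n₂)) = √(0.322884·0.677116·0.00168871) = √(0.000369203) = 0.019215.
z = (0.355460 − 0.304079)/0.019215 = 0.051381/0.019215 = 2.674.
p-value = P(Z < 2.674) ≈ 0.9963.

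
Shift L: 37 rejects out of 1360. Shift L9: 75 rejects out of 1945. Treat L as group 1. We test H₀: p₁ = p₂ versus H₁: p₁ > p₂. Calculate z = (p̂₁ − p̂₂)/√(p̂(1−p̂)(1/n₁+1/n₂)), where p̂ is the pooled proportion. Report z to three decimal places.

z = -1.775

p̂₁ = 37/1360 = 0.027206, p̂₂ = 75/1945 = 0.038560.
Pooled p̂ = (37+75)/(1360+1945) = 112/3305 = 0.033888.
SE = √(p̂(1−p̂)(1/n₁+1/n₂)) = √(0.033888·0.966112·0.00124943) = √(4.0906e-05) = 0.006396.
z = (0.027206 − 0.038560)/0.006396 = -0.011354/0.006396 = -1.775.
p-value = P(Z > -1.775) ≈ 0.9621.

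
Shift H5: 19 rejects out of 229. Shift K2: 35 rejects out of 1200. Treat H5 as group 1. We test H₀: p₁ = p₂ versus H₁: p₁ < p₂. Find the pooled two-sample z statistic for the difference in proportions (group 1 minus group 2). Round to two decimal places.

p̂₁ = 19/229 ≈ 0.08297, p̂₂ = 35/1200 ≈ 0.02917.
Pooled p̂ = (19+35)/(229+1200) = 54/1429 = 0.03779.
SE = √(0.0363607 × 0.00520015) = 0.01375.
z = (0.08297 − 0.02917)/0.01375 = 0.05380/0.01375 = 3.91.

z = 3.91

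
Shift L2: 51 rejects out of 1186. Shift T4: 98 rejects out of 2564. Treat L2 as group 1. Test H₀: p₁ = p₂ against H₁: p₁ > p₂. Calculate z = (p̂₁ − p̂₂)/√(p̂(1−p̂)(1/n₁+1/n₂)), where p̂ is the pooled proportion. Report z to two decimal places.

p̂₁ = 51/1186 = 0.0430, p̂₂ = 98/2564 = 0.0382.
Pooled p̂ = (51+98)/(1186+2564) = 149/3750 = 0.0397.
SE = √(p̂(1−p̂)(1/n₁+1/n₂)) = √(0.0397·0.9603·0.00123319) = √(4.70517e-05) = 0.0069.
z = (0.0430 − 0.0382)/0.0069 = 0.0048/0.0069 = 0.70.

z = 0.70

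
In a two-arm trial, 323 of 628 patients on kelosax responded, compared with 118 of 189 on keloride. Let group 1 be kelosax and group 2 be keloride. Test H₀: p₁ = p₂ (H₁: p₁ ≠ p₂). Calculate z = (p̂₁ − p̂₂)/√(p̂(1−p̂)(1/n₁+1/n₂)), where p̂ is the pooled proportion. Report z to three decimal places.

p̂₁ = 323/628 = 0.51433, p̂₂ = 118/189 = 0.62434.
Pooled p̂ = (323+118)/(628+189) = 441/817 = 0.53978.
SE = √(0.248418 × 0.00688336) = 0.04135.
z = (0.51433 − 0.62434)/0.04135 = -0.11001/0.04135 = -2.660.
p-value = 2·P(Z > 2.660) ≈ 0.0078.

z = -2.660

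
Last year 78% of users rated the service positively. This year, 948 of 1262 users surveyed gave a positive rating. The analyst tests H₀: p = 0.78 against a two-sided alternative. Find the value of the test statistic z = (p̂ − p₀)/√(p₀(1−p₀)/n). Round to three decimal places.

p̂ = 948/1262 ≈ 0.75119.
SE = √(p₀(1−p₀)/n) = √(0.1716/1262) = 0.01166.
z = (0.75119 − 0.78)/0.01166 = -0.02881/0.01166 = -2.471.
p-value = 2·P(Z > 2.471) ≈ 0.0135.

z = -2.471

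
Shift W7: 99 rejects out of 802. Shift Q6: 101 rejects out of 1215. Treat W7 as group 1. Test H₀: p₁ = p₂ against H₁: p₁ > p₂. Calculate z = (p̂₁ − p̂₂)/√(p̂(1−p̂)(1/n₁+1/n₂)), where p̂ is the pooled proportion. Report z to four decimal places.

z = 2.9648

p̂₁ = 99/802 ≈ 0.1234414, p̂₂ = 101/1215 ≈ 0.0831276.
Pooled p̂ = (99+101)/(802+1215) = 200/2017 = 0.0991572.
SE = √(0.089325 × 0.00206993) = 0.0135977.
z = (0.1234414 − 0.0831276)/0.0135977 = 0.0403138/0.0135977 = 2.9648.
p-value = P(Z > 2.965) ≈ 0.0015.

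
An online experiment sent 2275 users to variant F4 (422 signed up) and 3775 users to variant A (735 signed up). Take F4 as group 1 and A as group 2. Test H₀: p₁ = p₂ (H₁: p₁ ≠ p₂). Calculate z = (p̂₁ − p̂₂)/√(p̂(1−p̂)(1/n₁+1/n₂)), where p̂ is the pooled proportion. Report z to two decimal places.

z = -0.88

p̂₁ = 422/2275 = 0.1855, p̂₂ = 735/3775 = 0.1947.
Pooled p̂ = (422+735)/(2275+3775) = 1157/6050 = 0.1912.
SE = √(0.154667 × 0.000704461) = 0.0104.
z = (0.1855 − 0.1947)/0.0104 = -0.0092/0.0104 = -0.88.
p-value = 2·P(Z > 0.882) ≈ 0.3777.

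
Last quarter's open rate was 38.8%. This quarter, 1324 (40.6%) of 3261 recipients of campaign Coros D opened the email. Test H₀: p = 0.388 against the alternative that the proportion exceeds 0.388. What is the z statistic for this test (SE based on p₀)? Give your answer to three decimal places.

z = 2.111

p̂ = 1324/3261 = 0.40601.
Under H₀, SE = √(0.388·0.612/3261) = √(7.28169e-05) = 0.00853.
z = (0.40601 − 0.388)/0.00853 = 0.01801/0.00853 = 2.111.
p-value = P(Z > 2.111) ≈ 0.0174.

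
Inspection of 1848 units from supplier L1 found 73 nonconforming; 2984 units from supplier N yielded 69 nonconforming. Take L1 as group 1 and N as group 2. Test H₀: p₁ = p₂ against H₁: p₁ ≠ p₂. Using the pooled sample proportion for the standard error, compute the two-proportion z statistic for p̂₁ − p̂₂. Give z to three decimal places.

p̂₁ = 73/1848 = 0.03950, p̂₂ = 69/2984 = 0.02312.
Pooled p̂ = (73+69)/(1848+2984) = 142/4832 = 0.02939.
SE = √(0.0285238 × 0.000876246) = 0.00500.
z = (0.03950 − 0.02312)/0.00500 = 0.01638/0.00500 = 3.276.
p-value = 2·P(Z > 3.276) ≈ 0.0011.

z = 3.276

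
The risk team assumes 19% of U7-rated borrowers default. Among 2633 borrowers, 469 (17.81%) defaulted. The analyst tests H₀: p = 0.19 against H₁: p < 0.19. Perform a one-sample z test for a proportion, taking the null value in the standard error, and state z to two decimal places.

z = -1.55

p̂ = 469/2633 = 0.17812.
SE = √(p₀(1−p₀)/n) = √(0.1539/2633) = 0.00765.
z = (0.17812 − 0.19)/0.00765 = -0.01188/0.00765 = -1.55.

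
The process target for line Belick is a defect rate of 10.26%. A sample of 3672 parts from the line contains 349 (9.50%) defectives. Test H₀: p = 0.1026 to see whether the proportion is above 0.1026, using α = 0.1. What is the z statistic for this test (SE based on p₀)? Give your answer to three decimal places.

p̂ = 349/3672 ≈ 0.09504.
Under H₀, SE = √(0.1026·0.8974/3672) = √(2.50744e-05) = 0.00501.
z = (0.09504 − 0.1026)/0.00501 = -0.00756/0.00501 = -1.509.
p-value = P(Z > -1.509) ≈ 0.9344. With α = 0.1, fail to reject H₀.

z = -1.509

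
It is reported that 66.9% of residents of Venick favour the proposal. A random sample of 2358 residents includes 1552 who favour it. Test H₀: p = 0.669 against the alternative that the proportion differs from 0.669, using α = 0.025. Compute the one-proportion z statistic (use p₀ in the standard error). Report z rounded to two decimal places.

z = -1.12

p̂ = 1552/2358 ≈ 0.65818.
Under H₀, SE = √(0.669·0.331/2358) = √(9.39097e-05) = 0.00969.
z = (0.65818 − 0.669)/0.00969 = -0.01082/0.00969 = -1.12.
Two-sided p-value ≈ 2·Φ(−1.116) = 0.2644; since p > α = 0.025, fail to reject H₀.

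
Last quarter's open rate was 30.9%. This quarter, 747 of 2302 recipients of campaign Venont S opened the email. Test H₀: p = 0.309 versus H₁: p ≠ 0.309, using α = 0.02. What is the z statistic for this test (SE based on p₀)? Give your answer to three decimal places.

z = 1.609

p̂ = 747/2302 = 0.324500.
SE = √(p₀(1−p₀)/n) = √(0.21352/2302) = 0.009631.
z = (0.324500 − 0.309)/0.009631 = 0.015500/0.009631 = 1.609.
Two-sided p-value ≈ 2·Φ(−1.609) = 0.1075; since p > α = 0.02, fail to reject H₀.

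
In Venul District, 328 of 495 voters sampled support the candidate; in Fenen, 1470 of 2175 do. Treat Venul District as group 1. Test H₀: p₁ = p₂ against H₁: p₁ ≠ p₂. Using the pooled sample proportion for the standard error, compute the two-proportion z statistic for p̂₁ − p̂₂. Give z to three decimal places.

z = -0.567

p̂₁ = 328/495 = 0.66263, p̂₂ = 1470/2175 = 0.67586.
Pooled p̂ = (328+1470)/(495+2175) = 1798/2670 = 0.67341.
SE = √(0.21993 × 0.00247997) = 0.02335.
z = (0.66263 − 0.67586)/0.02335 = -0.01323/0.02335 = -0.567.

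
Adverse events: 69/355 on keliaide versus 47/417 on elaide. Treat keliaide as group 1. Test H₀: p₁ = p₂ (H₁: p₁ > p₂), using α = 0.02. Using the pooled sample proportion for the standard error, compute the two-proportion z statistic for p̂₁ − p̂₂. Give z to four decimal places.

p̂₁ = 69/355 = 0.194366, p̂₂ = 47/417 = 0.112710.
Pooled p̂ = (69+47)/(355+417) = 116/772 = 0.150259.
SE = √(0.127681 × 0.00521498) = 0.025804.
z = (0.194366 − 0.112710)/0.025804 = 0.081656/0.025804 = 3.1645.
p-value = P(Z > 3.164) ≈ 0.0008. With α = 0.02, reject H₀.

z = 3.1645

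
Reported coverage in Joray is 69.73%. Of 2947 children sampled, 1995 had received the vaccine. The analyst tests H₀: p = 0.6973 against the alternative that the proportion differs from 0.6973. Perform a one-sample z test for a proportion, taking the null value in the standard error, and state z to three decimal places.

p̂ = 1995/2947 = 0.676960.
SE = √(p₀(1−p₀)/n) = √(0.21107/2947) = 0.008463.
z = (0.676960 − 0.6973)/0.008463 = -0.020340/0.008463 = -2.403.
Two-sided p-value ≈ 2·Φ(−2.403) = 0.0162.

z = -2.403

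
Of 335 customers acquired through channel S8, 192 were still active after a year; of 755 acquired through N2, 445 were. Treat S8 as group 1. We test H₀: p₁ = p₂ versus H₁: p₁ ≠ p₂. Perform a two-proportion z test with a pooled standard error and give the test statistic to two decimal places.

p̂₁ = 192/335 = 0.5731, p̂₂ = 445/755 = 0.5894.
Pooled p̂ = (192+445)/(335+755) = 637/1090 = 0.5844.
SE = √(p̂(1−p̂)(1/n₁+1/n₂)) = √(0.5844·0.4156·0.00430958) = √(0.00104669) = 0.0324.
z = (0.5731 − 0.5894)/0.0324 = -0.0163/0.0324 = -0.50.

z = -0.50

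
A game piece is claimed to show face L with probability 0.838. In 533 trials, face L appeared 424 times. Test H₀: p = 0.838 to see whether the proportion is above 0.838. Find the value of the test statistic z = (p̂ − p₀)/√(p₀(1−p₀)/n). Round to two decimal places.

p̂ = 424/533 = 0.7955.
Standard error under H₀: √(0.838×0.162/533) = 0.0160.
z = (0.7955 − 0.838)/0.0160 = -0.0425/0.0160 = -2.66.

z = -2.66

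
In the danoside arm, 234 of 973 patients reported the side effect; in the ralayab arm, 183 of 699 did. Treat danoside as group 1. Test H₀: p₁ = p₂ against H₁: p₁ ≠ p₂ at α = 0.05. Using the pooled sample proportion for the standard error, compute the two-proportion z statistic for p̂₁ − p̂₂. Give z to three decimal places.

p̂₁ = 234/973 = 0.24049, p̂₂ = 183/699 = 0.26180.
Pooled p̂ = (234+183)/(973+699) = 417/1672 = 0.24940.
SE = √(p̂(1−p̂)(1/n₁+1/n₂)) = √(0.24940·0.75060·0.00245836) = √(0.000460207) = 0.02145.
z = (0.24049 − 0.26180)/0.02145 = -0.02131/0.02145 = -0.993.
p-value = 2·P(Z > 0.993) ≈ 0.3206, so at α = 0.05 we fail to reject H₀.

z = -0.993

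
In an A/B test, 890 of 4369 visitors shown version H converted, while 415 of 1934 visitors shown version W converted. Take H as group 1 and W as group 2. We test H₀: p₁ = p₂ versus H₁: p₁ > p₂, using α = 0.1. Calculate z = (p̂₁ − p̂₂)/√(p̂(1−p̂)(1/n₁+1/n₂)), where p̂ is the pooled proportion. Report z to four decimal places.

p̂₁ = 890/4369 = 0.203708, p̂₂ = 415/1934 = 0.214581.
Pooled p̂ = (890+415)/(4369+1934) = 1305/6303 = 0.207044.
SE = √(p̂(1−p̂)(1/n₁+1/n₂)) = √(0.207044·0.792956·0.000745948) = √(0.000122468) = 0.011067.
z = (0.203708 − 0.214581)/0.011067 = -0.010873/0.011067 = -0.9825.
p-value = P(Z > -0.983) ≈ 0.8371. With α = 0.1, fail to reject H₀.

z = -0.9825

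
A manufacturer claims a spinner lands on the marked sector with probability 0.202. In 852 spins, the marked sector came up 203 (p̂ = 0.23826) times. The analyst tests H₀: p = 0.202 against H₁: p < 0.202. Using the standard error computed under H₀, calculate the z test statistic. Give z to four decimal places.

p̂ = 203/852 ≈ 0.238263.
Standard error under H₀: √(0.202×0.798/852) = 0.013755.
z = (0.238263 − 0.202)/0.013755 = 0.036263/0.013755 = 2.6364.
p-value = P(Z < 2.636) ≈ 0.9958.

z = 2.6364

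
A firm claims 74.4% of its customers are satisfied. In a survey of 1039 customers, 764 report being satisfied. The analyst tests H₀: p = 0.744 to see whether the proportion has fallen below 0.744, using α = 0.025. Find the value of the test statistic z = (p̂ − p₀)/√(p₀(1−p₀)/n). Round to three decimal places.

p̂ = 764/1039 ≈ 0.73532.
SE = √(p₀(1−p₀)/n) = √(0.19046/1039) = 0.01354.
z = (0.73532 − 0.744)/0.01354 = -0.00868/0.01354 = -0.641.
p-value = P(Z < -0.641) ≈ 0.2608; since p > α = 0.025, fail to reject H₀.

z = -0.641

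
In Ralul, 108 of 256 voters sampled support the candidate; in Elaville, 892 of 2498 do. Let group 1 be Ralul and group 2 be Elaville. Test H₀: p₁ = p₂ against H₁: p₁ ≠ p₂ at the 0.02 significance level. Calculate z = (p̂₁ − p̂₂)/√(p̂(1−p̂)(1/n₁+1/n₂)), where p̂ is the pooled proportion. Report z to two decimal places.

p̂₁ = 108/256 = 0.4219, p̂₂ = 892/2498 = 0.3571.
Pooled p̂ = (108+892)/(256+2498) = 1000/2754 = 0.3631.
SE = √(p̂(1−p̂)(1/n₁+1/n₂)) = √(0.3631·0.6369·0.00430657) = √(0.00099594) = 0.0316.
z = (0.4219 − 0.3571)/0.0316 = 0.0648/0.0316 = 2.05.
Two-sided p-value ≈ 2·Φ(−2.053) = 0.0401; since p > α = 0.02, fail to reject H₀.

z = 2.05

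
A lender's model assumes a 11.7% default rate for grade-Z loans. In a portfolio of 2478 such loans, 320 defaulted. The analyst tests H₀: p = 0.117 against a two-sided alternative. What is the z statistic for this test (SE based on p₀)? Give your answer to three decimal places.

p̂ = 320/2478 = 0.129136.
Under H₀, SE = √(0.117·0.883/2478) = √(4.16913e-05) = 0.006457.
z = (0.129136 − 0.117)/0.006457 = 0.012136/0.006457 = 1.880.
p-value = 2·P(Z > 1.880) ≈ 0.0602.

z = 1.880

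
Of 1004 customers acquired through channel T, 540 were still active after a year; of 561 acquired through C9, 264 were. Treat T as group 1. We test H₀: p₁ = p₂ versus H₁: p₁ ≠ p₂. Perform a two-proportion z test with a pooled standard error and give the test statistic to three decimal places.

p̂₁ = 540/1004 ≈ 0.53785, p̂₂ = 264/561 ≈ 0.47059.
Pooled p̂ = (540+264)/(1004+561) = 804/1565 = 0.51374.
SE = √(0.249811 × 0.00277855) = 0.02635.
z = (0.53785 − 0.47059)/0.02635 = 0.06726/0.02635 = 2.553.
p-value = 2·P(Z > 2.553) ≈ 0.0107.

z = 2.553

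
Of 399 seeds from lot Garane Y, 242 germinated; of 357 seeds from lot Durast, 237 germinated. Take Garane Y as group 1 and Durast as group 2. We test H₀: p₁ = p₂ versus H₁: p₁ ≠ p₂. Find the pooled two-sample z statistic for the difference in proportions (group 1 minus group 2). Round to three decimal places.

p̂₁ = 242/399 ≈ 0.60652, p̂₂ = 237/357 ≈ 0.66387.
Pooled p̂ = (242+237)/(399+357) = 479/756 = 0.63360.
SE = √(0.232152 × 0.00530739) = 0.03510.
z = (0.60652 − 0.66387)/0.03510 = -0.05735/0.03510 = -1.634.
Two-sided p-value ≈ 2·Φ(−1.634) = 0.1023.

z = -1.634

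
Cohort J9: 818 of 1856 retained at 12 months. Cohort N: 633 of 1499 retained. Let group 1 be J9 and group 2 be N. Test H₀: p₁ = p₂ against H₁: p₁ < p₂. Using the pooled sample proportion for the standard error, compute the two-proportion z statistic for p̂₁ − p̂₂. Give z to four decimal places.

p̂₁ = 818/1856 = 0.440733, p̂₂ = 633/1499 = 0.422282.
Pooled p̂ = (818+633)/(1856+1499) = 1451/3355 = 0.432489.
SE = √(p̂(1−p̂)(1/n₁+1/n₂)) = √(0.432489·0.567511·0.0012059) = √(0.00029598) = 0.017204.
z = (0.440733 − 0.422282)/0.017204 = 0.018451/0.017204 = 1.0725.

z = 1.0725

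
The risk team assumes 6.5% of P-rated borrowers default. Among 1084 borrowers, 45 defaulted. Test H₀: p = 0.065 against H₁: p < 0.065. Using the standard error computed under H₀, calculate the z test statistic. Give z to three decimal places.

p̂ = 45/1084 ≈ 0.041513.
Standard error under H₀: √(0.065×0.935/1084) = 0.007488.
z = (0.041513 − 0.065)/0.007488 = -0.023487/0.007488 = -3.137.

z = -3.137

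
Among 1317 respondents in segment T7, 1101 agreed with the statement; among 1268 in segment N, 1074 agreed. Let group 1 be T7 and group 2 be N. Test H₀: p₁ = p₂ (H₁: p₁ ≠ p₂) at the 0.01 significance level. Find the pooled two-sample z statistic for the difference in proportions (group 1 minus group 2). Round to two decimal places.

p̂₁ = 1101/1317 ≈ 0.83599, p̂₂ = 1074/1268 ≈ 0.84700.
Pooled p̂ = (1101+1074)/(1317+1268) = 2175/2585 = 0.84139.
SE = √(0.133451 × 0.00154794) = 0.01437.
z = (0.83599 − 0.84700)/0.01437 = -0.01101/0.01437 = -0.77.
Two-sided p-value ≈ 2·Φ(−0.766) = 0.4436. With α = 0.01, fail to reject H₀.

z = -0.77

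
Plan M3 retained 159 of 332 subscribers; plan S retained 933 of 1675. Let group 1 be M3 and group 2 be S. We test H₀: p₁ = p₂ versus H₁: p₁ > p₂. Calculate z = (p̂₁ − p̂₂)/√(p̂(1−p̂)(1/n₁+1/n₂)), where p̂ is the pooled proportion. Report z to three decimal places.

z = -2.610

p̂₁ = 159/332 ≈ 0.47892, p̂₂ = 933/1675 ≈ 0.55701.
Pooled p̂ = (159+933)/(332+1675) = 1092/2007 = 0.54410.
SE = √(0.248056 × 0.00360906) = 0.02992.
z = (0.47892 − 0.55701)/0.02992 = -0.07809/0.02992 = -2.610.
p-value = P(Z > -2.610) ≈ 0.9955.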